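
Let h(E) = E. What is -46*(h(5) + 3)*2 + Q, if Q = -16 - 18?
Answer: -770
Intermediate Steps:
Q = -34
-46*(h(5) + 3)*2 + Q = -46*(5 + 3)*2 - 34 = -368*2 - 34 = -46*16 - 34 = -736 - 34 = -770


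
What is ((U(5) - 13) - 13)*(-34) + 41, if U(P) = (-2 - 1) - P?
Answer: 1197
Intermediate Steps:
U(P) = -3 - P
((U(5) - 13) - 13)*(-34) + 41 = (((-3 - 1*5) - 13) - 13)*(-34) + 41 = (((-3 - 5) - 13) - 13)*(-34) + 41 = ((-8 - 13) - 13)*(-34) + 41 = (-21 - 13)*(-34) + 41 = -34*(-34) + 41 = 1156 + 41 = 1197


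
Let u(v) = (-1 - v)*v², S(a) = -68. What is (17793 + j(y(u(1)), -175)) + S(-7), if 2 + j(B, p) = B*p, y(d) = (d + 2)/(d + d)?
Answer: 17723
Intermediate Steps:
u(v) = v²*(-1 - v)
y(d) = (2 + d)/(2*d) (y(d) = (2 + d)/((2*d)) = (2 + d)*(1/(2*d)) = (2 + d)/(2*d))
j(B, p) = -2 + B*p
(17793 + j(y(u(1)), -175)) + S(-7) = (17793 + (-2 + ((2 + 1²*(-1 - 1*1))/(2*((1²*(-1 - 1*1)))))*(-175))) - 68 = (17793 + (-2 + ((2 + 1*(-1 - 1))/(2*((1*(-1 - 1)))))*(-175))) - 68 = (17793 + (-2 + ((2 + 1*(-2))/(2*((1*(-2)))))*(-175))) - 68 = (17793 + (-2 + ((½)*(2 - 2)/(-2))*(-175))) - 68 = (17793 + (-2 + ((½)*(-½)*0)*(-175))) - 68 = (17793 + (-2 + 0*(-175))) - 68 = (17793 + (-2 + 0)) - 68 = (17793 - 2) - 68 = 17791 - 68 = 17723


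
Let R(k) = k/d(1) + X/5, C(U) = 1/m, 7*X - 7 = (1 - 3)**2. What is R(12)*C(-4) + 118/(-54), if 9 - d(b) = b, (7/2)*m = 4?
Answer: -1291/2160 ≈ -0.59768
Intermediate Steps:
m = 8/7 (m = (2/7)*4 = 8/7 ≈ 1.1429)
d(b) = 9 - b
X = 11/7 (X = 1 + (1 - 3)**2/7 = 1 + (1/7)*(-2)**2 = 1 + (1/7)*4 = 1 + 4/7 = 11/7 ≈ 1.5714)
C(U) = 7/8 (C(U) = 1/(8/7) = 7/8)
R(k) = 11/35 + k/8 (R(k) = k/(9 - 1*1) + (11/7)/5 = k/(9 - 1) + (11/7)*(1/5) = k/8 + 11/35 = 11/35 + k/8)
R(12)*C(-4) + 118/(-54) = (11/35 + (1/8)*12)*(7/8) + 118/(-54) = (11/35 + 3/2)*(7/8) + 118*(-1/54) = (127/70)*(7/8) - 59/27 = 127/80 - 59/27 = -1291/2160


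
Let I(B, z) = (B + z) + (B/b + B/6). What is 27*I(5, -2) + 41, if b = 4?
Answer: 713/4 ≈ 178.25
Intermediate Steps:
I(B, z) = z + 17*B/12 (I(B, z) = (B + z) + (B/4 + B/6) = (B + z) + 5*B/12 = z + 17*B/12)
27*I(5, -2) + 41 = 27*(-2 + (17/12)*5) + 41 = 27*(-2 + 85/12) + 41 = 27*(61/12) + 41 = 549/4 + 41 = 713/4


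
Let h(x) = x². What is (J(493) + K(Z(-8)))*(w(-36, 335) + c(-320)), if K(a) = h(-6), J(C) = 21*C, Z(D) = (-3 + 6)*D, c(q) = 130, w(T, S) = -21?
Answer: 1132401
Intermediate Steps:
Z(D) = 3*D
K(a) = 36 (K(a) = (-6)² = 36)
(J(493) + K(Z(-8)))*(w(-36, 335) + c(-320)) = (21*493 + 36)*(-21 + 130) = (10353 + 36)*109 = 10389*109 = 1132401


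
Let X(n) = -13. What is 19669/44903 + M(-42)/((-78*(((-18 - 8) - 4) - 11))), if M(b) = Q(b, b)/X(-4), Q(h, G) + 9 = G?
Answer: 273336353/622265774 ≈ 0.43926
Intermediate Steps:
Q(h, G) = -9 + G
M(b) = 9/13 - b/13 (M(b) = (-9 + b)/(-13) = (-9 + b)*(-1/13) = 9/13 - b/13)
19669/44903 + M(-42)/((-78*(((-18 - 8) - 4) - 11))) = 19669/44903 + (9/13 - 1/13*(-42))/((-78*(((-18 - 8) - 4) - 11))) = 19669*(1/44903) + (9/13 + 42/13)/((-78*((-26 - 4) - 11))) = 19669/44903 + 51/(13*((-78*(-30 - 11)))) = 19669/44903 + 51/(13*((-78*(-41)))) = 19669/44903 + (51/13)/3198 = 19669/44903 + (51/13)*(1/3198) = 19669/44903 + 17/13858 = 273336353/622265774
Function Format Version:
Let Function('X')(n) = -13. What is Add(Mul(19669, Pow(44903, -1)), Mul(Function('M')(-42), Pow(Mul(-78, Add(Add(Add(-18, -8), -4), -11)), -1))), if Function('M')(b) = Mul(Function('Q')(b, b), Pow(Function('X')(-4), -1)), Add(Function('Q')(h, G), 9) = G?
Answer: Rational(273336353, 622265774) ≈ 0.43926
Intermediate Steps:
Function('Q')(h, G) = Add(-9, G)
Function('M')(b) = Add(Rational(9, 13), Mul(Rational(-1, 13), b)) (Function('M')(b) = Mul(Add(-9, b), Pow(-13, -1)) = Mul(Add(-9, b), Rational(-1, 13)) = Add(Rational(9, 13), Mul(Rational(-1, 13), b)))
Add(Mul(19669, Pow(44903, -1)), Mul(Function('M')(-42), Pow(Mul(-78, Add(Add(Add(-18, -8), -4), -11)), -1))) = Add(Mul(19669, Pow(44903, -1)), Mul(Add(Rational(9, 13), Mul(Rational(-1, 13), -42)), Pow(Mul(-78, Add(Add(Add(-18, -8), -4), -11)), -1))) = Add(Mul(19669, Rational(1, 44903)), Mul(Add(Rational(9, 13), Rational(42, 13)), Pow(Mul(-78, Add(Add(-26, -4), -11)), -1))) = Add(Rational(19669, 44903), Mul(Rational(51, 13), Pow(Mul(-78, Add(-30, -11)), -1))) = Add(Rational(19669, 44903), Mul(Rational(51, 13), Pow(Mul(-78, -41), -1))) = Add(Rational(19669, 44903), Mul(Rational(51, 13), Pow(3198, -1))) = Add(Rational(19669, 44903), Mul(Rational(51, 13), Rational(1, 3198))) = Add(Rational(19669, 44903), Rational(17, 13858)) = Rational(273336353, 622265774)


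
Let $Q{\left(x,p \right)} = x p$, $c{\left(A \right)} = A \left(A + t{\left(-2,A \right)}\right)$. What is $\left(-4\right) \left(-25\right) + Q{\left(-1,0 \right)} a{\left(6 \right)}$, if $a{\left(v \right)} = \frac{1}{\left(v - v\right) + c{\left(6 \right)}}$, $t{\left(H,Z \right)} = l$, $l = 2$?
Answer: $100$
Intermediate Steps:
$t{\left(H,Z \right)} = 2$
$c{\left(A \right)} = A \left(2 + A\right)$ ($c{\left(A \right)} = A \left(A + 2\right) = A \left(2 + A\right)$)
$a{\left(v \right)} = \frac{1}{48}$ ($a{\left(v \right)} = \frac{1}{\left(v - v\right) + 6 \left(2 + 6\right)} = \frac{1}{0 + 6 \cdot 8} = \frac{1}{0 + 48} = \frac{1}{48}$)
$Q{\left(x,p \right)} = p x$
$\left(-4\right) \left(-25\right) + Q{\left(-1,0 \right)} a{\left(6 \right)} = \left(-4\right) \left(-25\right) + 0 \left(-1\right) \frac{1}{48} = 100 + 0 \cdot \frac{1}{48} = 100 + 0 = 100$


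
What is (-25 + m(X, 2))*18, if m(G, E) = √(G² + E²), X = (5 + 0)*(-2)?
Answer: -450 + 36*√26 ≈ -266.44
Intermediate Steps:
X = -10 (X = 5*(-2) = -10)
m(G, E) = √(E² + G²)
(-25 + m(X, 2))*18 = (-25 + √(2² + (-10)²))*18 = (-25 + √(4 + 100))*18 = (-25 + √104)*18 = (-25 + 2*√26)*18 = -450 + 36*√26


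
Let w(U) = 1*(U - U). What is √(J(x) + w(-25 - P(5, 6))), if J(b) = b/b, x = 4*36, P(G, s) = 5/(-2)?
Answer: 1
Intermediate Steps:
P(G, s) = -5/2 (P(G, s) = 5*(-½) = -5/2)
x = 144
J(b) = 1
w(U) = 0 (w(U) = 1*0 = 0)
√(J(x) + w(-25 - P(5, 6))) = √(1 + 0) = √1 = 1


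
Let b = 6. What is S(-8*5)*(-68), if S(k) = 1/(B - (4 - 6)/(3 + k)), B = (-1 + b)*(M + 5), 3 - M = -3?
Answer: -2516/2033 ≈ -1.2376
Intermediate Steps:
M = 6 (M = 3 - 1*(-3) = 3 + 3 = 6)
B = 55 (B = (-1 + 6)*(6 + 5) = 5*11 = 55)
S(k) = 1/(55 + 2/(3 + k)) (S(k) = 1/(55 - (4 - 6)/(3 + k)) = 1/(55 - (-2)/(3 + k)) = 1/(55 + 2/(3 + k)))
S(-8*5)*(-68) = ((3 - 8*5)/(167 + 55*(-8*5)))*(-68) = ((3 - 40)/(167 + 55*(-40)))*(-68) = (-37/(167 - 2200))*(-68) = (-37/(-2033))*(-68) = -1/2033*(-37)*(-68) = (37/2033)*(-68) = -2516/2033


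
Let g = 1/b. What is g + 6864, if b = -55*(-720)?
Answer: 271814401/39600 ≈ 6864.0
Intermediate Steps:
b = 39600
g = 1/39600 ≈ 2.5253e-5
g + 6864 = 1/39600 + 6864 = 271814401/39600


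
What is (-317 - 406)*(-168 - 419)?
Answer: 424401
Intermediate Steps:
(-317 - 406)*(-168 - 419) = -723*(-587) = 424401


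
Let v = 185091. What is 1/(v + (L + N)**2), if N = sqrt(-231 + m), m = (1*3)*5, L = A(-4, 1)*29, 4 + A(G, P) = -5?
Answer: I/(348*(9*sqrt(6) + 727*I)) ≈ 3.949e-6 + 1.1975e-7*I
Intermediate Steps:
A(G, P) = -9 (A(G, P) = -4 - 5 = -9)
L = -261 (L = -9*29 = -261)
m = 15 (m = 3*5 = 15)
N = 6*I*sqrt(6) (N = sqrt(-231 + 15) = sqrt(-216) = 6*I*sqrt(6) ≈ 14.697*I)
1/(v + (L + N)**2) = 1/(185091 + (-261 + 6*I*sqrt(6))**2)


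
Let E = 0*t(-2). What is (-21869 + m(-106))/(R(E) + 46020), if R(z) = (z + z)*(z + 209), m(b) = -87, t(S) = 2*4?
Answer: -5489/11505 ≈ -0.47710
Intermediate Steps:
t(S) = 8
E = 0 (E = 0*8 = 0)
R(z) = 2*z*(209 + z) (R(z) = (2*z)*(209 + z) = 2*z*(209 + z))
(-21869 + m(-106))/(R(E) + 46020) = (-21869 - 87)/(2*0*(209 + 0) + 46020) = -21956/(2*0*209 + 46020) = -21956/(0 + 46020) = -21956/46020 = -21956*1/46020 = -5489/11505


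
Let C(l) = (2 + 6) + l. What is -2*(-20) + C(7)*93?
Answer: 1435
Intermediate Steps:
C(l) = 8 + l
-2*(-20) + C(7)*93 = -2*(-20) + (8 + 7)*93 = 40 + 15*93 = 40 + 1395 = 1435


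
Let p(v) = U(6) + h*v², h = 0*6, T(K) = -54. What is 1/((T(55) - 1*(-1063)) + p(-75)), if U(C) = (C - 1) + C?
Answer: 1/1020 ≈ 0.00098039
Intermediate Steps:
U(C) = -1 + 2*C (U(C) = (-1 + C) + C = -1 + 2*C)
h = 0
p(v) = 11 (p(v) = (-1 + 2*6) + 0*v² = (-1 + 12) + 0 = 11 + 0 = 11)
1/((T(55) - 1*(-1063)) + p(-75)) = 1/((-54 - 1*(-1063)) + 11) = 1/((-54 + 1063) + 11) = 1/(1009 + 11) = 1/1020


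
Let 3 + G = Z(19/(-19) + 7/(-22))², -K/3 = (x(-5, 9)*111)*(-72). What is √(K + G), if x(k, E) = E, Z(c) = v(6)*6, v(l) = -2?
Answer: 5*√8637 ≈ 464.68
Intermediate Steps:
Z(c) = -12 (Z(c) = -2*6 = -12)
K = 215784 (K = -3*9*111*(-72) = -2997*(-72) = -3*(-71928) = 215784)
G = 141 (G = -3 + (-12)² = -3 + 144 = 141)
√(K + G) = √(215784 + 141) = √215925 = 5*√8637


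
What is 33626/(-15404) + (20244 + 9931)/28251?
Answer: -242576213/217589202 ≈ -1.1148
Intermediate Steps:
33626/(-15404) + (20244 + 9931)/28251 = 33626*(-1/15404) + 30175*(1/28251) = -16813/7702 + 30175/28251 = -242576213/217589202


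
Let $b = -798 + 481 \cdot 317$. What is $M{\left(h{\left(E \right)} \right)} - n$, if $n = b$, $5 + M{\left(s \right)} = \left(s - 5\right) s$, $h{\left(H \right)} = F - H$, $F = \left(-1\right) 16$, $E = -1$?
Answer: $-151384$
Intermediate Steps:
$F = -16$
$h{\left(H \right)} = -16 - H$
$b = 151679$ ($b = -798 + 152477 = 151679$)
$M{\left(s \right)} = -5 + s \left(-5 + s\right)$ ($M{\left(s \right)} = -5 + \left(s - 5\right) s = -5 + \left(-5 + s\right) s = -5 + s \left(-5 + s\right)$)
$n = 151679$
$M{\left(h{\left(E \right)} \right)} - n = \left(-5 + \left(-16 - -1\right)^{2} - 5 \left(-16 - -1\right)\right) - 151679 = \left(-5 + \left(-16 + 1\right)^{2} - 5 \left(-16 + 1\right)\right) - 151679 = \left(-5 + \left(-15\right)^{2} - -75\right) - 151679 = \left(-5 + 225 + 75\right) - 151679 = 295 - 151679 = -151384$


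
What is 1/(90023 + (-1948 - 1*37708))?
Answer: 1/50367 ≈ 1.9854e-5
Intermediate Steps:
1/(90023 + (-1948 - 1*37708)) = 1/(90023 + (-1948 - 37708)) = 1/(90023 - 39656) = 1/50367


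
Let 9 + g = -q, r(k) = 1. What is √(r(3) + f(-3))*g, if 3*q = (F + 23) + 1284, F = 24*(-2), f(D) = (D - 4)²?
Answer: -6430*√2/3 ≈ -3031.1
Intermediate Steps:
f(D) = (-4 + D)²
F = -48
q = 1259/3 (q = ((-48 + 23) + 1284)/3 = (-25 + 1284)/3 = (⅓)*1259 = 1259/3 ≈ 419.67)
g = -1286/3 (g = -9 - 1*1259/3 = -9 - 1259/3 = -1286/3 ≈ -428.67)
√(r(3) + f(-3))*g = √(1 + (-4 - 3)²)*(-1286/3) = √(1 + (-7)²)*(-1286/3) = √(1 + 49)*(-1286/3) = √50*(-1286/3) = (5*√2)*(-1286/3) = -6430*√2/3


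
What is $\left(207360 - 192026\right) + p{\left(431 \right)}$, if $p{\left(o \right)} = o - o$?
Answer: $15334$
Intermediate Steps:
$p{\left(o \right)} = 0$
$\left(207360 - 192026\right) + p{\left(431 \right)} = \left(207360 - 192026\right) + 0 = 15334 + 0 = 15334$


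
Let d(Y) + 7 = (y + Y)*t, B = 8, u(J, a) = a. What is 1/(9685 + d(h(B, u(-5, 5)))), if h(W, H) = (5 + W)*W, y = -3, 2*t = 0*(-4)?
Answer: 1/9678 ≈ 0.00010333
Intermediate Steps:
t = 0 (t = (0*(-4))/2 = (1/2)*0 = 0)
h(W, H) = W*(5 + W)
d(Y) = -7 (d(Y) = -7 + (-3 + Y)*0 = -7 + 0 = -7)
1/(9685 + d(h(B, u(-5, 5)))) = 1/(9685 - 7) = 1/9678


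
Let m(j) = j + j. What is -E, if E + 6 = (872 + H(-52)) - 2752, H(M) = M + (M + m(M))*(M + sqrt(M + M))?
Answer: -6174 + 312*I*sqrt(26) ≈ -6174.0 + 1590.9*I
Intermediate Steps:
m(j) = 2*j
H(M) = M + 3*M*(M + sqrt(2)*sqrt(M)) (H(M) = M + (M + 2*M)*(M + sqrt(M + M)) = M + (3*M)*(M + sqrt(2*M)) = M + (3*M)*(M + sqrt(2)*sqrt(M)) = M + 3*M*(M + sqrt(2)*sqrt(M)))
E = 6174 - 312*I*sqrt(26) (E = -6 + ((872 + (-52 + 3*(-52)**2 + 3*sqrt(2)*(-52)**(3/2))) - 2752) = -6 + ((872 + (-52 + 3*2704 + 3*sqrt(2)*(-104*I*sqrt(13)))) - 2752) = -6 + ((872 + (-52 + 8112 - 312*I*sqrt(26))) - 2752) = -6 + ((872 + (8060 - 312*I*sqrt(26))) - 2752) = -6 + ((8932 - 312*I*sqrt(26)) - 2752) = -6 + (6180 - 312*I*sqrt(26)) = 6174 - 312*I*sqrt(26) ≈ 6174.0 - 1590.9*I)
-E = -(6174 - 312*I*sqrt(26)) = -6174 + 312*I*sqrt(26)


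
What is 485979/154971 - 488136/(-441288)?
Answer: 1343072338/316605753 ≈ 4.2421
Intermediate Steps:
485979/154971 - 488136/(-441288) = 485979*(1/154971) - 488136*(-1/441288) = 161993/51657 + 20339/18387 = 1343072338/316605753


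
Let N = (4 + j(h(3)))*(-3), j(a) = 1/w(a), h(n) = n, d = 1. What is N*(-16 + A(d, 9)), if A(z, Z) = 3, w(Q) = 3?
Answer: 169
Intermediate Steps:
j(a) = ⅓ (j(a) = 1/3 = ⅓)
N = -13 (N = (4 + ⅓)*(-3) = (13/3)*(-3) = -13)
N*(-16 + A(d, 9)) = -13*(-16 + 3) = -13*(-13) = 169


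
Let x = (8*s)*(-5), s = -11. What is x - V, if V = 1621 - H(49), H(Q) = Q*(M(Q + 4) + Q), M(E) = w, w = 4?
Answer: 1416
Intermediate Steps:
M(E) = 4
H(Q) = Q*(4 + Q)
V = -976 (V = 1621 - 49*(4 + 49) = 1621 - 49*53 = 1621 - 1*2597 = 1621 - 2597 = -976)
x = 440 (x = (8*(-11))*(-5) = -88*(-5) = 440)
x - V = 440 - 1*(-976) = 440 + 976 = 1416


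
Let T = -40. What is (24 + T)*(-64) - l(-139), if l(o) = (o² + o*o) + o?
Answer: -37479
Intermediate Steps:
l(o) = o + 2*o² (l(o) = (o² + o²) + o = 2*o² + o = o + 2*o²)
(24 + T)*(-64) - l(-139) = (24 - 40)*(-64) - (-139)*(1 + 2*(-139)) = -16*(-64) - (-139)*(1 - 278) = 1024 - (-139)*(-277) = 1024 - 1*38503 = 1024 - 38503 = -37479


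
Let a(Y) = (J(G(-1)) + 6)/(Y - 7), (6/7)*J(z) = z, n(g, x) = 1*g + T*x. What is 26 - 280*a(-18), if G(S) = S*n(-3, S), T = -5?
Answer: 1006/15 ≈ 67.067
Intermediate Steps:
n(g, x) = g - 5*x (n(g, x) = 1*g - 5*x = g - 5*x)
G(S) = S*(-3 - 5*S)
J(z) = 7*z/6
a(Y) = 11/(3*(-7 + Y)) (a(Y) = (7*(-1*(-1)*(3 + 5*(-1)))/6 + 6)/(Y - 7) = (7*(-1*(-1)*(3 - 5))/6 + 6)/(-7 + Y) = (7*(-1*(-1)*(-2))/6 + 6)/(-7 + Y) = ((7/6)*(-2) + 6)/(-7 + Y) = (-7/3 + 6)/(-7 + Y) = 11/(3*(-7 + Y)))
26 - 280*a(-18) = 26 - 3080/(3*(-7 - 18)) = 26 - 3080/(3*(-25)) = 26 - 3080*(-1)/(3*25) = 26 - 280*(-11/75) = 26 + 616/15 = 1006/15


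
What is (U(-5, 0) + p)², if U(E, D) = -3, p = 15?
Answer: 144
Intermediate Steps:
(U(-5, 0) + p)² = (-3 + 15)² = 12² = 144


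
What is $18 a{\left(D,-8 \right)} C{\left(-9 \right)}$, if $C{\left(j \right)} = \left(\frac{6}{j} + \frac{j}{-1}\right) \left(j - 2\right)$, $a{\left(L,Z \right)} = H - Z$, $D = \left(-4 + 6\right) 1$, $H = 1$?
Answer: $-14850$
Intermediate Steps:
$D = 2$ ($D = 2 \cdot 1 = 2$)
$a{\left(L,Z \right)} = 1 - Z$
$C{\left(j \right)} = \left(-2 + j\right) \left(- j + \frac{6}{j}\right)$ ($C{\left(j \right)} = \left(\frac{6}{j} + j \left(-1\right)\right) \left(-2 + j\right) = \left(\frac{6}{j} - j\right) \left(-2 + j\right) = \left(- j + \frac{6}{j}\right) \left(-2 + j\right) = \left(-2 + j\right) \left(- j + \frac{6}{j}\right)$)
$18 a{\left(D,-8 \right)} C{\left(-9 \right)} = 18 \left(1 - -8\right) \left(6 - \left(-9\right)^{2} - \frac{12}{-9} + 2 \left(-9\right)\right) = 18 \left(1 + 8\right) \left(6 - 81 - - \frac{4}{3} - 18\right) = 18 \cdot 9 \left(6 - 81 + \frac{4}{3} - 18\right) = 162 \left(- \frac{275}{3}\right) = -14850$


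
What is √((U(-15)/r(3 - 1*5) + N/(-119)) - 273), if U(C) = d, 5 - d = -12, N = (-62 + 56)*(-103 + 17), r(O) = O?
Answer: I*√16190902/238 ≈ 16.907*I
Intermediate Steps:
N = 516 (N = -6*(-86) = 516)
d = 17 (d = 5 - 1*(-12) = 5 + 12 = 17)
U(C) = 17
√((U(-15)/r(3 - 1*5) + N/(-119)) - 273) = √((17/(3 - 1*5) + 516/(-119)) - 273) = √((17/(3 - 5) + 516*(-1/119)) - 273) = √((17/(-2) - 516/119) - 273) = √((17*(-½) - 516/119) - 273) = √((-17/2 - 516/119) - 273) = √(-3055/238 - 273) = √(-68029/238) = I*√16190902/238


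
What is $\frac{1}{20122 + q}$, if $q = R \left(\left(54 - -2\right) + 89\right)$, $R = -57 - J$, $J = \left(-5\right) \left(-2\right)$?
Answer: $\frac{1}{10407} \approx 9.6089 \cdot 10^{-5}$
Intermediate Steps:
$J = 10$
$R = -67$ ($R = -57 - 10 = -67$)
$q = -9715$ ($q = - 67 \left(\left(54 - -2\right) + 89\right) = - 67 \left(\left(54 + 2\right) + 89\right) = - 67 \left(56 + 89\right) = \left(-67\right) 145 = -9715$)
$\frac{1}{20122 + q} = \frac{1}{20122 - 9715} = \frac{1}{10407}$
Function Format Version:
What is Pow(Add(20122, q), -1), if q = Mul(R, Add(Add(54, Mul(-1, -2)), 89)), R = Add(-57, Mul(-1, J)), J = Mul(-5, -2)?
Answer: Rational(1, 10407) ≈ 9.6089e-5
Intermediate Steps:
J = 10
R = -67 (R = Add(-57, Mul(-1, 10)) = Add(-57, -10) = -67)
q = -9715 (q = Mul(-67, Add(Add(54, Mul(-1, -2)), 89)) = Mul(-67, Add(Add(54, 2), 89)) = Mul(-67, Add(56, 89)) = Mul(-67, 145) = -9715)
Pow(Add(20122, q), -1) = Pow(Add(20122, -9715), -1) = Pow(10407, -1) = Rational(1, 10407)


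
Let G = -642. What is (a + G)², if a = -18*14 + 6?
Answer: 788544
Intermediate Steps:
a = -246 (a = -252 + 6 = -246)
(a + G)² = (-246 - 642)² = (-888)² = 788544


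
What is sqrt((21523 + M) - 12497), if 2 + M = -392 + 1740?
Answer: 2*sqrt(2593) ≈ 101.84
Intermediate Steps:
M = 1346 (M = -2 + (-392 + 1740) = -2 + 1348 = 1346)
sqrt((21523 + M) - 12497) = sqrt((21523 + 1346) - 12497) = sqrt(22869 - 12497) = sqrt(10372) = 2*sqrt(2593)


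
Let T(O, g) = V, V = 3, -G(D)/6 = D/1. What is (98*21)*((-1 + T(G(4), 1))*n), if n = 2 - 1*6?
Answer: -16464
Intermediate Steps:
n = -4 (n = 2 - 6 = -4)
G(D) = -6*D (G(D) = -6*D/1 = -6*D)
T(O, g) = 3
(98*21)*((-1 + T(G(4), 1))*n) = (98*21)*((-1 + 3)*(-4)) = 2058*(2*(-4)) = 2058*(-8) = -16464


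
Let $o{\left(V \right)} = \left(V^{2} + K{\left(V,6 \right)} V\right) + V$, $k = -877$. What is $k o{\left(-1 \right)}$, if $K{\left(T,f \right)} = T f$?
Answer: $-5262$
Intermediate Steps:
$o{\left(V \right)} = V + 7 V^{2}$ ($o{\left(V \right)} = \left(V^{2} + V 6 V\right) + V = \left(V^{2} + 6 V V\right) + V = \left(V^{2} + 6 V^{2}\right) + V = 7 V^{2} + V = V + 7 V^{2}$)
$k o{\left(-1 \right)} = - 877 \left(- (1 + 7 \left(-1\right))\right) = - 877 \left(- (1 - 7)\right) = - 877 \left(\left(-1\right) \left(-6\right)\right) = \left(-877\right) 6 = -5262$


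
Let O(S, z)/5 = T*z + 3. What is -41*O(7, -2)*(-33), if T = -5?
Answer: 87945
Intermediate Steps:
O(S, z) = 15 - 25*z (O(S, z) = 5*(-5*z + 3) = 5*(3 - 5*z) = 15 - 25*z)
-41*O(7, -2)*(-33) = -41*(15 - 25*(-2))*(-33) = -41*(15 + 50)*(-33) = -41*65*(-33) = -2665*(-33) = 87945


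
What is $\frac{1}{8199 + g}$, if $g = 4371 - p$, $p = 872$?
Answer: $\frac{1}{11698} \approx 8.5485 \cdot 10^{-5}$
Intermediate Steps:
$g = 3499$ ($g = 4371 - 872 = 3499$)
$\frac{1}{8199 + g} = \frac{1}{8199 + 3499} = \frac{1}{11698}$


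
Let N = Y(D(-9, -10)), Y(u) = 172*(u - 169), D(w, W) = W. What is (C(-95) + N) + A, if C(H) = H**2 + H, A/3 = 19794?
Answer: 37524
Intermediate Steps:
A = 59382 (A = 3*19794 = 59382)
Y(u) = -29068 + 172*u (Y(u) = 172*(-169 + u) = -29068 + 172*u)
N = -30788 (N = -29068 + 172*(-10) = -29068 - 1720 = -30788)
C(H) = H + H**2
(C(-95) + N) + A = (-95*(1 - 95) - 30788) + 59382 = (-95*(-94) - 30788) + 59382 = (8930 - 30788) + 59382 = -21858 + 59382 = 37524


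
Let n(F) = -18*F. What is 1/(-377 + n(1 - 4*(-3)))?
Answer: -1/611 ≈ -0.0016367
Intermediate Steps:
1/(-377 + n(1 - 4*(-3))) = 1/(-377 - 18*(1 - 4*(-3))) = 1/(-377 - 18*(1 + 12)) = 1/(-377 - 18*13) = 1/(-377 - 234) = 1/(-611) = -1/611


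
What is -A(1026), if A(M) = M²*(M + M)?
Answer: -2160091152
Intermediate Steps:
A(M) = 2*M³ (A(M) = M²*(2*M) = 2*M³)
-A(1026) = -2*1026³ = -2*1080045576 = -1*2160091152 = -2160091152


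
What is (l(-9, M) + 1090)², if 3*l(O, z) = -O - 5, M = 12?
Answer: 10719076/9 ≈ 1.1910e+6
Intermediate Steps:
l(O, z) = -5/3 - O/3 (l(O, z) = (-O - 5)/3 = (-5 - O)/3 = -5/3 - O/3)
(l(-9, M) + 1090)² = ((-5/3 - ⅓*(-9)) + 1090)² = ((-5/3 + 3) + 1090)² = (4/3 + 1090)² = (3274/3)² = 10719076/9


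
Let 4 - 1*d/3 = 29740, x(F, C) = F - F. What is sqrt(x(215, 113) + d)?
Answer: 6*I*sqrt(2478) ≈ 298.68*I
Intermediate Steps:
x(F, C) = 0
d = -89208 (d = 12 - 3*29740 = 12 - 89220 = -89208)
sqrt(x(215, 113) + d) = sqrt(0 - 89208) = sqrt(-89208) = 6*I*sqrt(2478)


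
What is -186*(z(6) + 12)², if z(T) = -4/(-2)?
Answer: -36456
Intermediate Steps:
z(T) = 2 (z(T) = -4*(-½) = 2)
-186*(z(6) + 12)² = -186*(2 + 12)² = -186*14² = -186*196 = -36456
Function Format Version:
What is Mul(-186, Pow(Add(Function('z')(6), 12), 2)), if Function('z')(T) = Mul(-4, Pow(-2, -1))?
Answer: -36456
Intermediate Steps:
Function('z')(T) = 2 (Function('z')(T) = Mul(-4, Rational(-1, 2)) = 2)
Mul(-186, Pow(Add(Function('z')(6), 12), 2)) = Mul(-186, Pow(Add(2, 12), 2)) = Mul(-186, Pow(14, 2)) = Mul(-186, 196) = -36456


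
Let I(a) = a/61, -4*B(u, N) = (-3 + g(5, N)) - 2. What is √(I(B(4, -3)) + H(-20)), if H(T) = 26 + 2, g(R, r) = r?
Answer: 3*√11590/61 ≈ 5.2946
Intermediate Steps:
H(T) = 28
B(u, N) = 5/4 - N/4 (B(u, N) = -((-3 + N) - 2)/4 = -(-5 + N)/4 = 5/4 - N/4)
I(a) = a/61 (I(a) = a*(1/61) = a/61)
√(I(B(4, -3)) + H(-20)) = √((5/4 - ¼*(-3))/61 + 28) = √((5/4 + ¾)/61 + 28) = √((1/61)*2 + 28) = √(2/61 + 28) = √(1710/61) = 3*√11590/61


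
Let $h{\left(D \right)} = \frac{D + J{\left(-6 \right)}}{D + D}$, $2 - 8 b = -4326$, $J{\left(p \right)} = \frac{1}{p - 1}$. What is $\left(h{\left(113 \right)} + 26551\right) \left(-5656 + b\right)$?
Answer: $- \frac{107426437140}{791} \approx -1.3581 \cdot 10^{8}$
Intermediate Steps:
$J{\left(p \right)} = \frac{1}{-1 + p}$
$b = 541$ ($b = \frac{1}{4} - - \frac{2163}{4} = \frac{1}{4} + \frac{2163}{4} = 541$)
$h{\left(D \right)} = \frac{- \frac{1}{7} + D}{2 D}$ ($h{\left(D \right)} = \frac{D + \frac{1}{-1 - 6}}{D + D} = \frac{D + \frac{1}{-7}}{2 D} = \left(D - \frac{1}{7}\right) \frac{1}{2 D} = \left(- \frac{1}{7} + D\right) \frac{1}{2 D} = \frac{- \frac{1}{7} + D}{2 D}$)
$\left(h{\left(113 \right)} + 26551\right) \left(-5656 + b\right) = \left(\frac{-1 + 7 \cdot 113}{14 \cdot 113} + 26551\right) \left(-5656 + 541\right) = \left(\frac{1}{14} \cdot \frac{1}{113} \left(-1 + 791\right) + 26551\right) \left(-5115\right) = \left(\frac{1}{14} \cdot \frac{1}{113} \cdot 790 + 26551\right) \left(-5115\right) = \left(\frac{395}{791} + 26551\right) \left(-5115\right) = \frac{21002236}{791} \left(-5115\right) = - \frac{107426437140}{791}$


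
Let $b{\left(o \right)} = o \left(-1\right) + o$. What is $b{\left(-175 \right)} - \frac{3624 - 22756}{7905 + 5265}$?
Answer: $\frac{9566}{6585} \approx 1.4527$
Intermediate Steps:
$b{\left(o \right)} = 0$ ($b{\left(o \right)} = - o + o = 0$)
$b{\left(-175 \right)} - \frac{3624 - 22756}{7905 + 5265} = 0 - \frac{3624 - 22756}{7905 + 5265} = 0 - - \frac{19132}{13170} = 0 - \left(-19132\right) \frac{1}{13170} = 0 - - \frac{9566}{6585} = 0 + \frac{9566}{6585} = \frac{9566}{6585}$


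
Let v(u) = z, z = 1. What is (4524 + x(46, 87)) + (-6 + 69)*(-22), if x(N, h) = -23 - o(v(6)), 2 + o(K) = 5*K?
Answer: 3112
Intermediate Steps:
v(u) = 1
o(K) = -2 + 5*K
x(N, h) = -26 (x(N, h) = -23 - (-2 + 5*1) = -23 - (-2 + 5) = -23 - 1*3 = -23 - 3 = -26)
(4524 + x(46, 87)) + (-6 + 69)*(-22) = (4524 - 26) + (-6 + 69)*(-22) = 4498 + 63*(-22) = 4498 - 1386 = 3112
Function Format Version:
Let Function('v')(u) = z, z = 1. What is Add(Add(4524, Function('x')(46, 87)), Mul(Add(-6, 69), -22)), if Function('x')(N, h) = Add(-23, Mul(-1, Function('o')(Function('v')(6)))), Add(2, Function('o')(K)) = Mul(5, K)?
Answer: 3112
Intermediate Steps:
Function('v')(u) = 1
Function('o')(K) = Add(-2, Mul(5, K))
Function('x')(N, h) = -26 (Function('x')(N, h) = Add(-23, Mul(-1, Add(-2, Mul(5, 1)))) = Add(-23, Mul(-1, Add(-2, 5))) = Add(-23, Mul(-1, 3)) = Add(-23, -3) = -26)
Add(Add(4524, Function('x')(46, 87)), Mul(Add(-6, 69), -22)) = Add(Add(4524, -26), Mul(Add(-6, 69), -22)) = Add(4498, Mul(63, -22)) = Add(4498, -1386) = 3112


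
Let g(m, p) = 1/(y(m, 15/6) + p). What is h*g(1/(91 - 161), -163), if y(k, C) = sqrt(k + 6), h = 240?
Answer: -2738400/1859411 - 240*sqrt(29330)/1859411 ≈ -1.4948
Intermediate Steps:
y(k, C) = sqrt(6 + k)
g(m, p) = 1/(p + sqrt(6 + m)) (g(m, p) = 1/(sqrt(6 + m) + p) = 1/(p + sqrt(6 + m)))
h*g(1/(91 - 161), -163) = 240/(-163 + sqrt(6 + 1/(91 - 161))) = 240/(-163 + sqrt(6 + 1/(-70))) = 240/(-163 + sqrt(6 - 1/70)) = 240/(-163 + sqrt(419/70)) = 240/(-163 + sqrt(29330)/70)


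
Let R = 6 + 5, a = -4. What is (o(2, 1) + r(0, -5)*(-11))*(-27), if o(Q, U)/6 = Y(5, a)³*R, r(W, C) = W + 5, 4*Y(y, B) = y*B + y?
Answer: 3054645/32 ≈ 95458.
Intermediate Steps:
Y(y, B) = y/4 + B*y/4 (Y(y, B) = (y*B + y)/4 = (B*y + y)/4 = (y + B*y)/4 = y/4 + B*y/4)
r(W, C) = 5 + W
R = 11
o(Q, U) = -111375/32 (o(Q, U) = 6*(((¼)*5*(1 - 4))³*11) = 6*(((¼)*5*(-3))³*11) = 6*((-15/4)³*11) = 6*(-3375/64*11) = 6*(-37125/64) = -111375/32)
(o(2, 1) + r(0, -5)*(-11))*(-27) = (-111375/32 + (5 + 0)*(-11))*(-27) = (-111375/32 + 5*(-11))*(-27) = (-111375/32 - 55)*(-27) = -113135/32*(-27) = 3054645/32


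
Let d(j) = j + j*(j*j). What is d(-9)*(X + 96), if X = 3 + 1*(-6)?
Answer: -68634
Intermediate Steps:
X = -3 (X = 3 - 6 = -3)
d(j) = j + j³ (d(j) = j + j*j² = j + j³)
d(-9)*(X + 96) = (-9 + (-9)³)*(-3 + 96) = (-9 - 729)*93 = -738*93 = -68634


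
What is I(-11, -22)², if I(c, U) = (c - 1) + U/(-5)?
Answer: 1444/25 ≈ 57.760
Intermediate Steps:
I(c, U) = -1 + c - U/5 (I(c, U) = (-1 + c) + U*(-⅕) = (-1 + c) - U/5 = -1 + c - U/5)
I(-11, -22)² = (-1 - 11 - ⅕*(-22))² = (-1 - 11 + 22/5)² = (-38/5)² = 1444/25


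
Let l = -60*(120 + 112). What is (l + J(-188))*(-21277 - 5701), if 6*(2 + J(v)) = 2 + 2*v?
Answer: 1131808034/3 ≈ 3.7727e+8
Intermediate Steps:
J(v) = -5/3 + v/3 (J(v) = -2 + (2 + 2*v)/6 = -2 + (⅓ + v/3) = -5/3 + v/3)
l = -13920 (l = -60*232 = -13920)
(l + J(-188))*(-21277 - 5701) = (-13920 + (-5/3 + (⅓)*(-188)))*(-21277 - 5701) = (-13920 + (-5/3 - 188/3))*(-26978) = (-13920 - 193/3)*(-26978) = -41953/3*(-26978) = 1131808034/3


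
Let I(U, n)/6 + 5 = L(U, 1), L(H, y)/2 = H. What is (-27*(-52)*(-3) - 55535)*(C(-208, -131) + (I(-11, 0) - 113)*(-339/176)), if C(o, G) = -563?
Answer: 31845151/16 ≈ 1.9903e+6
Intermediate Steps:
L(H, y) = 2*H
I(U, n) = -30 + 12*U (I(U, n) = -30 + 6*(2*U) = -30 + 12*U)
(-27*(-52)*(-3) - 55535)*(C(-208, -131) + (I(-11, 0) - 113)*(-339/176)) = (-27*(-52)*(-3) - 55535)*(-563 + ((-30 + 12*(-11)) - 113)*(-339/176)) = (1404*(-3) - 55535)*(-563 + ((-30 - 132) - 113)*(-339*1/176)) = (-4212 - 55535)*(-563 + (-162 - 113)*(-339/176)) = -59747*(-563 - 275*(-339/176)) = -59747*(-563 + 8475/16) = -59747*(-533/16) = 31845151/16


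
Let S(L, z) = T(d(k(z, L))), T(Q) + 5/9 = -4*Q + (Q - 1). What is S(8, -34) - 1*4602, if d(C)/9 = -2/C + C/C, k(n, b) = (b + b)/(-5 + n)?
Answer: -342877/72 ≈ -4762.2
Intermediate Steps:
k(n, b) = 2*b/(-5 + n) (k(n, b) = (2*b)/(-5 + n) = 2*b/(-5 + n))
d(C) = 9 - 18/C (d(C) = 9*(-2/C + C/C) = 9*(-2/C + 1) = 9*(1 - 2/C) = 9 - 18/C)
T(Q) = -14/9 - 3*Q (T(Q) = -5/9 + (-4*Q + (Q - 1)) = -5/9 + (-4*Q + (-1 + Q)) = -5/9 + (-1 - 3*Q) = -14/9 - 3*Q)
S(L, z) = -257/9 + 27*(-5 + z)/L (S(L, z) = -14/9 - 3*(9 - 18*(-5 + z)/(2*L)) = -14/9 - 3*(9 - 9*(-5 + z)/L) = -14/9 + (-27 + 27*(-5 + z)/L) = -257/9 + 27*(-5 + z)/L)
S(8, -34) - 1*4602 = (⅑)*(-1215 - 257*8 + 243*(-34))/8 - 1*4602 = (⅑)*(⅛)*(-1215 - 2056 - 8262) - 4602 = (⅑)*(⅛)*(-11533) - 4602 = -11533/72 - 4602 = -342877/72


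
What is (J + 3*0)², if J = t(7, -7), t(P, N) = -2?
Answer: 4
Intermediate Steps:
J = -2
(J + 3*0)² = (-2 + 3*0)² = (-2 + 0)² = (-2)² = 4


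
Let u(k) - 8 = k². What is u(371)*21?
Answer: 2890629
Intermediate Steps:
u(k) = 8 + k²
u(371)*21 = (8 + 371²)*21 = (8 + 137641)*21 = 137649*21 = 2890629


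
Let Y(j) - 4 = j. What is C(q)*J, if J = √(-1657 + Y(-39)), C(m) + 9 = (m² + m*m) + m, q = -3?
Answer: 36*I*√47 ≈ 246.8*I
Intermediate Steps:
Y(j) = 4 + j
C(m) = -9 + m + 2*m² (C(m) = -9 + ((m² + m*m) + m) = -9 + ((m² + m²) + m) = -9 + (2*m² + m) = -9 + (m + 2*m²) = -9 + m + 2*m²)
J = 6*I*√47 (J = √(-1657 + (4 - 39)) = √(-1657 - 35) = √(-1692) = 6*I*√47 ≈ 41.134*I)
C(q)*J = (-9 - 3 + 2*(-3)²)*(6*I*√47) = (-9 - 3 + 2*9)*(6*I*√47) = (-9 - 3 + 18)*(6*I*√47) = 6*(6*I*√47) = 36*I*√47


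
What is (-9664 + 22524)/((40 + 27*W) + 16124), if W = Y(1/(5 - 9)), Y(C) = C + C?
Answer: 25720/32301 ≈ 0.79626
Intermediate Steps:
Y(C) = 2*C
W = -½ (W = 2/(5 - 9) = 2/(-4) = 2*(-¼) = -½ ≈ -0.50000)
(-9664 + 22524)/((40 + 27*W) + 16124) = (-9664 + 22524)/((40 + 27*(-½)) + 16124) = 12860/((40 - 27/2) + 16124) = 12860/(53/2 + 16124) = 12860/(32301/2) = 12860*(2/32301) = 25720/32301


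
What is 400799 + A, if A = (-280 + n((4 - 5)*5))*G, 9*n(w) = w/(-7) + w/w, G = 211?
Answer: 7176943/21 ≈ 3.4176e+5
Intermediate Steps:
n(w) = 1/9 - w/63 (n(w) = (w/(-7) + w/w)/9 = (w*(-1/7) + 1)/9 = (-w/7 + 1)/9 = (1 - w/7)/9 = 1/9 - w/63)
A = -1239836/21 (A = (-280 + (1/9 - (4 - 5)*5/63))*211 = (-280 + (1/9 - (-1)*5/63))*211 = (-280 + (1/9 - 1/63*(-5)))*211 = (-280 + (1/9 + 5/63))*211 = (-280 + 4/21)*211 = -5876/21*211 = -1239836/21 ≈ -59040.)
400799 + A = 400799 - 1239836/21 = 7176943/21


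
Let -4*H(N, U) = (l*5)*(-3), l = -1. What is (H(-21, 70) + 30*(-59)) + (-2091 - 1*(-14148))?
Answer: 41133/4 ≈ 10283.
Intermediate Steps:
H(N, U) = -15/4 (H(N, U) = -(-1*5)*(-3)/4 = -(-5)*(-3)/4 = -¼*15 = -15/4)
(H(-21, 70) + 30*(-59)) + (-2091 - 1*(-14148)) = (-15/4 + 30*(-59)) + (-2091 - 1*(-14148)) = (-15/4 - 1770) + (-2091 + 14148) = -7095/4 + 12057 = 41133/4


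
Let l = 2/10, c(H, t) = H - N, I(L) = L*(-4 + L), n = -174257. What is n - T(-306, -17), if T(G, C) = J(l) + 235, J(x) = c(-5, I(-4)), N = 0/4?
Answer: -174487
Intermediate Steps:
N = 0 (N = 0*(¼) = 0)
c(H, t) = H (c(H, t) = H - 1*0 = H + 0 = H)
l = ⅕ (l = 2*(⅒) = ⅕ ≈ 0.20000)
J(x) = -5
T(G, C) = 230 (T(G, C) = -5 + 235 = 230)
n - T(-306, -17) = -174257 - 1*230 = -174257 - 230 = -174487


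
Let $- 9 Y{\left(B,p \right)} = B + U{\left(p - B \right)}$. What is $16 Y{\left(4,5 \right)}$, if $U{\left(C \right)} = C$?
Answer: $- \frac{80}{9} \approx -8.8889$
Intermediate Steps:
$Y{\left(B,p \right)} = - \frac{p}{9}$ ($Y{\left(B,p \right)} = - \frac{B - \left(B - p\right)}{9} = - \frac{p}{9}$)
$16 Y{\left(4,5 \right)} = 16 \left(\left(- \frac{1}{9}\right) 5\right) = 16 \left(- \frac{5}{9}\right) = - \frac{80}{9}$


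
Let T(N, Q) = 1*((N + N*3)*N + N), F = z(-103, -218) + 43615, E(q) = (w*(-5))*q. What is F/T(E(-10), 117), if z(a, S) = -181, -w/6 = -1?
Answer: 7239/60050 ≈ 0.12055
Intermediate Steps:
w = 6 (w = -6*(-1) = 6)
E(q) = -30*q (E(q) = (6*(-5))*q = -30*q)
F = 43434 (F = -181 + 43615 = 43434)
T(N, Q) = N + 4*N² (T(N, Q) = 1*((N + 3*N)*N + N) = 1*((4*N)*N + N) = 1*(4*N² + N) = 1*(N + 4*N²) = N + 4*N²)
F/T(E(-10), 117) = 43434/(((-30*(-10))*(1 + 4*(-30*(-10))))) = 43434/((300*(1 + 4*300))) = 43434/((300*(1 + 1200))) = 43434/((300*1201)) = 43434/360300 = 43434*(1/360300) = 7239/60050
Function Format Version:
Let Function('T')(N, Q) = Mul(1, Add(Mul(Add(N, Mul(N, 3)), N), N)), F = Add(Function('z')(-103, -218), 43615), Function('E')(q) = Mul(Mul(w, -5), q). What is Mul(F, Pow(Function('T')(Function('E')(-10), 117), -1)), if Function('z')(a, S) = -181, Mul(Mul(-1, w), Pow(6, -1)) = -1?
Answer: Rational(7239, 60050) ≈ 0.12055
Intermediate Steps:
w = 6 (w = Mul(-6, -1) = 6)
Function('E')(q) = Mul(-30, q) (Function('E')(q) = Mul(Mul(6, -5), q) = Mul(-30, q))
F = 43434 (F = Add(-181, 43615) = 43434)
Function('T')(N, Q) = Add(N, Mul(4, Pow(N, 2))) (Function('T')(N, Q) = Mul(1, Add(Mul(Add(N, Mul(3, N)), N), N)) = Mul(1, Add(Mul(Mul(4, N), N), N)) = Mul(1, Add(Mul(4, Pow(N, 2)), N)) = Mul(1, Add(N, Mul(4, Pow(N, 2)))) = Add(N, Mul(4, Pow(N, 2))))
Mul(F, Pow(Function('T')(Function('E')(-10), 117), -1)) = Mul(43434, Pow(Mul(Mul(-30, -10), Add(1, Mul(4, Mul(-30, -10)))), -1)) = Mul(43434, Pow(Mul(300, Add(1, Mul(4, 300))), -1)) = Mul(43434, Pow(Mul(300, Add(1, 1200)), -1)) = Mul(43434, Pow(Mul(300, 1201), -1)) = Mul(43434, Pow(360300, -1)) = Mul(43434, Rational(1, 360300)) = Rational(7239, 60050)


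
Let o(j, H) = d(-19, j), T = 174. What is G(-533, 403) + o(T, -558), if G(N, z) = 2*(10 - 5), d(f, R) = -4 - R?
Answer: -168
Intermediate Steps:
G(N, z) = 10 (G(N, z) = 2*5 = 10)
o(j, H) = -4 - j
G(-533, 403) + o(T, -558) = 10 + (-4 - 1*174) = 10 + (-4 - 174) = 10 - 178 = -168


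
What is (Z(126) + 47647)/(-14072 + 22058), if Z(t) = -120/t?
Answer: 1000567/167706 ≈ 5.9662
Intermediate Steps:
(Z(126) + 47647)/(-14072 + 22058) = (-120/126 + 47647)/(-14072 + 22058) = (-120*1/126 + 47647)/7986 = (-20/21 + 47647)*(1/7986) = (1000567/21)*(1/7986) = 1000567/167706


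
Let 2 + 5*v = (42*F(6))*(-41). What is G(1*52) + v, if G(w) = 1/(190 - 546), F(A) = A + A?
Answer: -7357101/1780 ≈ -4133.2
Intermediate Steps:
F(A) = 2*A
G(w) = -1/356 (G(w) = 1/(-356) = -1/356)
v = -20666/5 (v = -⅖ + ((42*(2*6))*(-41))/5 = -⅖ + ((42*12)*(-41))/5 = -⅖ + (504*(-41))/5 = -⅖ + (⅕)*(-20664) = -⅖ - 20664/5 = -20666/5 ≈ -4133.2)
G(1*52) + v = -1/356 - 20666/5 = -7357101/1780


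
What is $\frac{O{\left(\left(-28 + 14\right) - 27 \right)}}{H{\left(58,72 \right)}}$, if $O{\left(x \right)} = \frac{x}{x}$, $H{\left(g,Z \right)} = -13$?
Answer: $- \frac{1}{13} \approx -0.076923$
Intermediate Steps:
$O{\left(x \right)} = 1$
$\frac{O{\left(\left(-28 + 14\right) - 27 \right)}}{H{\left(58,72 \right)}} = 1 \frac{1}{-13} = 1 \left(- \frac{1}{13}\right) = - \frac{1}{13}$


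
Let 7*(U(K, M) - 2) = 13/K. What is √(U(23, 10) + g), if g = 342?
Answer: √8918917/161 ≈ 18.549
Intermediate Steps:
U(K, M) = 2 + 13/(7*K) (U(K, M) = 2 + (13/K)/7 = 2 + 13/(7*K))
√(U(23, 10) + g) = √((2 + (13/7)/23) + 342) = √((2 + (13/7)*(1/23)) + 342) = √((2 + 13/161) + 342) = √(335/161 + 342) = √(55397/161) = √8918917/161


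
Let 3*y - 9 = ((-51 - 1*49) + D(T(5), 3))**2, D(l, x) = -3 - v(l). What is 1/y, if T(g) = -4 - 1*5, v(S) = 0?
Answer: 3/10618 ≈ 0.00028254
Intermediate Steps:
T(g) = -9 (T(g) = -4 - 5 = -9)
D(l, x) = -3 (D(l, x) = -3 - 1*0 = -3 + 0 = -3)
y = 10618/3 (y = 3 + ((-51 - 1*49) - 3)**2/3 = 3 + ((-51 - 49) - 3)**2/3 = 3 + (-100 - 3)**2/3 = 3 + (1/3)*(-103)**2 = 3 + (1/3)*10609 = 3 + 10609/3 = 10618/3 ≈ 3539.3)
1/y = 1/(10618/3) = 3/10618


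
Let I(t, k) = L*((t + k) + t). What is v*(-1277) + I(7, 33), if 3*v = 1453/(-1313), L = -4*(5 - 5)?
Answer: 1855481/3939 ≈ 471.05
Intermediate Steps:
L = 0 (L = -4*0 = 0)
I(t, k) = 0 (I(t, k) = 0*((t + k) + t) = 0*((k + t) + t) = 0*(k + 2*t) = 0)
v = -1453/3939 (v = (1453/(-1313))/3 = (1453*(-1/1313))/3 = (⅓)*(-1453/1313) = -1453/3939 ≈ -0.36888)
v*(-1277) + I(7, 33) = -1453/3939*(-1277) + 0 = 1855481/3939 + 0 = 1855481/3939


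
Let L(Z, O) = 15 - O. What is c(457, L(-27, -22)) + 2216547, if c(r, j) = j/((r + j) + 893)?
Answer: 3074350726/1387 ≈ 2.2165e+6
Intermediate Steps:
c(r, j) = j/(893 + j + r) (c(r, j) = j/((j + r) + 893) = j/(893 + j + r))
c(457, L(-27, -22)) + 2216547 = (15 - 1*(-22))/(893 + (15 - 1*(-22)) + 457) + 2216547 = (15 + 22)/(893 + (15 + 22) + 457) + 2216547 = 37/(893 + 37 + 457) + 2216547 = 37/1387 + 2216547 = 3074350726/1387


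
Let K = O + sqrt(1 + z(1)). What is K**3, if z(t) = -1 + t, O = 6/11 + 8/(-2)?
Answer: -19683/1331 ≈ -14.788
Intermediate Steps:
O = -38/11 (O = 6*(1/11) + 8*(-1/2) = 6/11 - 4 = -38/11 ≈ -3.4545)
K = -27/11 (K = -38/11 + sqrt(1 + (-1 + 1)) = -38/11 + sqrt(1 + 0) = -38/11 + sqrt(1) = -38/11 + 1 = -27/11 ≈ -2.4545)
K**3 = (-27/11)**3 = -19683/1331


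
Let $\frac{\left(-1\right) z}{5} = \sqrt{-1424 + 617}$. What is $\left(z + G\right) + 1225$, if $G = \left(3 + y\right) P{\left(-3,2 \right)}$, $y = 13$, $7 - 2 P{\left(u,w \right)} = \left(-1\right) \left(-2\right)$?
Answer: $1265 - 5 i \sqrt{807} \approx 1265.0 - 142.04 i$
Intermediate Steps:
$P{\left(u,w \right)} = \frac{5}{2}$ ($P{\left(u,w \right)} = \frac{7}{2} - \frac{\left(-1\right) \left(-2\right)}{2} = \frac{7}{2} - 1 = \frac{5}{2}$)
$z = - 5 i \sqrt{807}$ ($z = - 5 \sqrt{-1424 + 617} = - 5 \sqrt{-807} = - 5 i \sqrt{807} \approx - 142.04 i$)
$G = 40$ ($G = \left(3 + 13\right) \frac{5}{2} = 16 \cdot \frac{5}{2} = 40$)
$\left(z + G\right) + 1225 = \left(- 5 i \sqrt{807} + 40\right) + 1225 = \left(40 - 5 i \sqrt{807}\right) + 1225 = 1265 - 5 i \sqrt{807}$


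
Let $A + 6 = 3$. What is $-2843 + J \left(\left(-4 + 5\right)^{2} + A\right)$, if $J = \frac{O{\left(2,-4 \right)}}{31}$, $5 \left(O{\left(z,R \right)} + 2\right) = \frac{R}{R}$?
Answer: $- \frac{440647}{155} \approx -2842.9$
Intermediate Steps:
$A = -3$ ($A = -6 + 3 = -3$)
$O{\left(z,R \right)} = - \frac{9}{5}$ ($O{\left(z,R \right)} = -2 + \frac{R \frac{1}{R}}{5} = -2 + \frac{1}{5} \cdot 1 = -2 + \frac{1}{5} = - \frac{9}{5}$)
$J = - \frac{9}{155}$ ($J = - \frac{9}{5 \cdot 31} = \left(- \frac{9}{5}\right) \frac{1}{31} = - \frac{9}{155} \approx -0.058065$)
$-2843 + J \left(\left(-4 + 5\right)^{2} + A\right) = -2843 - \frac{9 \left(\left(-4 + 5\right)^{2} - 3\right)}{155} = -2843 - \frac{9 \left(1^{2} - 3\right)}{155} = -2843 - \frac{9 \left(1 - 3\right)}{155} = -2843 - - \frac{18}{155} = -2843 + \frac{18}{155} = - \frac{440647}{155}$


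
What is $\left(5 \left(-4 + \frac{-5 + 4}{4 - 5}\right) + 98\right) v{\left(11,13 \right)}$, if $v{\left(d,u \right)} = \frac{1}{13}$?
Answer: $\frac{83}{13} \approx 6.3846$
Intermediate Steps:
$v{\left(d,u \right)} = \frac{1}{13}$
$\left(5 \left(-4 + \frac{-5 + 4}{4 - 5}\right) + 98\right) v{\left(11,13 \right)} = \left(5 \left(-4 + \frac{-5 + 4}{4 - 5}\right) + 98\right) \frac{1}{13} = \left(5 \left(-4 - \frac{1}{-1}\right) + 98\right) \frac{1}{13} = \left(5 \left(-4 - -1\right) + 98\right) \frac{1}{13} = \left(5 \left(-4 + 1\right) + 98\right) \frac{1}{13} = \left(5 \left(-3\right) + 98\right) \frac{1}{13} = \left(-15 + 98\right) \frac{1}{13} = 83 \cdot \frac{1}{13} = \frac{83}{13}$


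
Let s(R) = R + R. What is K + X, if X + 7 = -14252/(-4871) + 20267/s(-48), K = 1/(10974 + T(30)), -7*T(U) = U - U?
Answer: -61348095099/285089888 ≈ -215.19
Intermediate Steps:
s(R) = 2*R
T(U) = 0 (T(U) = -(U - U)/7 = -1/7*0 = 0)
K = 1/10974 (K = 1/(10974 + 0) = 1/10974 ≈ 9.1124e-5)
X = -100625677/467616 (X = -7 + (-14252/(-4871) + 20267/((2*(-48)))) = -7 + (-14252*(-1/4871) + 20267/(-96)) = -7 + (14252/4871 + 20267*(-1/96)) = -7 + (14252/4871 - 20267/96) = -7 - 97352365/467616 = -100625677/467616 ≈ -215.19)
K + X = 1/10974 - 100625677/467616 = -61348095099/285089888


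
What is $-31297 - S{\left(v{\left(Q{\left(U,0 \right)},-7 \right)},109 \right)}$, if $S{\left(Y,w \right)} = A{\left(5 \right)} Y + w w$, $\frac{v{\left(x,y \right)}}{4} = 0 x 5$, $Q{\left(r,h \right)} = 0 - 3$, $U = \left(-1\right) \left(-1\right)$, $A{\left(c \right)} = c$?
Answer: $-43178$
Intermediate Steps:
$U = 1$
$Q{\left(r,h \right)} = -3$ ($Q{\left(r,h \right)} = 0 - 3 = -3$)
$v{\left(x,y \right)} = 0$ ($v{\left(x,y \right)} = 4 \cdot 0 x 5 = 4 \cdot 0 \cdot 5 = 4 \cdot 0 = 0$)
$S{\left(Y,w \right)} = w^{2} + 5 Y$ ($S{\left(Y,w \right)} = 5 Y + w w = 5 Y + w^{2} = w^{2} + 5 Y$)
$-31297 - S{\left(v{\left(Q{\left(U,0 \right)},-7 \right)},109 \right)} = -31297 - \left(109^{2} + 5 \cdot 0\right) = -31297 - \left(11881 + 0\right) = -31297 - 11881 = -43178$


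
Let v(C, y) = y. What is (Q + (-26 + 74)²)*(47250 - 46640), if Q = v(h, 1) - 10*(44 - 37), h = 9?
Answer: 1363350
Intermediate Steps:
Q = -69 (Q = 1 - 10*(44 - 37) = 1 - 10*7 = 1 - 70 = -69)
(Q + (-26 + 74)²)*(47250 - 46640) = (-69 + (-26 + 74)²)*(47250 - 46640) = (-69 + 48²)*610 = (-69 + 2304)*610 = 2235*610 = 1363350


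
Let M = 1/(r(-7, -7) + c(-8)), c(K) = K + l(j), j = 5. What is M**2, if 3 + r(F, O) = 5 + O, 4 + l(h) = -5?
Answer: 1/484 ≈ 0.0020661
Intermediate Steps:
l(h) = -9 (l(h) = -4 - 5 = -9)
r(F, O) = 2 + O (r(F, O) = -3 + (5 + O) = 2 + O)
c(K) = -9 + K (c(K) = K - 9 = -9 + K)
M = -1/22 (M = 1/((2 - 7) + (-9 - 8)) = 1/(-5 - 17) = 1/(-22) = -1/22 ≈ -0.045455)
M**2 = (-1/22)**2 = 1/484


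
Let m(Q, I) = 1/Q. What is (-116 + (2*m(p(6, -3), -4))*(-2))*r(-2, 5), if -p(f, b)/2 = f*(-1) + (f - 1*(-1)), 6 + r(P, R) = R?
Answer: 114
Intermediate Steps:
r(P, R) = -6 + R
p(f, b) = -2 (p(f, b) = -2*(f*(-1) + (f - 1*(-1))) = -2*(-f + (f + 1)) = -2*(-f + (1 + f)) = -2*1 = -2)
(-116 + (2*m(p(6, -3), -4))*(-2))*r(-2, 5) = (-116 + (2/(-2))*(-2))*(-6 + 5) = (-116 + (2*(-1/2))*(-2))*(-1) = (-116 - 1*(-2))*(-1) = (-116 + 2)*(-1) = -114*(-1) = 114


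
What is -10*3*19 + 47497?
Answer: 46927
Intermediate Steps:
-10*3*19 + 47497 = -30*19 + 47497 = -570 + 47497 = 46927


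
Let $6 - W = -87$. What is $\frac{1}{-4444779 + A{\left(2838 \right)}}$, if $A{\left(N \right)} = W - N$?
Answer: $- \frac{1}{4447524} \approx -2.2484 \cdot 10^{-7}$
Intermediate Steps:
$W = 93$ ($W = 6 - -87 = 6 + 87 = 93$)
$A{\left(N \right)} = 93 - N$
$\frac{1}{-4444779 + A{\left(2838 \right)}} = \frac{1}{-4444779 + \left(93 - 2838\right)} = \frac{1}{-4444779 - 2745} = \frac{1}{-4447524} = - \frac{1}{4447524}$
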